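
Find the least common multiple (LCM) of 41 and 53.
2173

First find GCD(41, 53) using the Euclidean algorithm:
41 = 0 × 53 + 41
53 = 1 × 41 + 12
41 = 3 × 12 + 5
12 = 2 × 5 + 2
5 = 2 × 2 + 1
2 = 2 × 1 + 0
GCD(41, 53) = 1

LCM formula: LCM(a, b) = (a × b) / GCD(a, b)
LCM(41, 53) = (41 × 53) / 1
LCM(41, 53) = 2173 / 1
LCM(41, 53) = 2173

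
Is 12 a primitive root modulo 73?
No

To verify, check if 12^(72/q) ≢ 1 (mod 73) for each prime divisor q of 72
Divisors of 72 = 72: [1, 2, 3, 4, 6, 8, 9, 12, 18, 24, 36, 72]
  12^(72/2) = 12^36 ≡ 1 (mod 73)
  12^(72/3) = 12^24 ≡ 8 (mod 73)
Conclusion: 12 is not a primitive root modulo 73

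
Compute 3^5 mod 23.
5 = 4 + 1 (binary 101). Repeated squaring mod 23: 3^1 ≡ 3; 3^2 ≡ 3² = 9 ≡ 9; 3^4 ≡ 9² = 81 ≡ 12. Multiply: 3^5 = 3^4 × 3^1 ≡ 12 × 3 (mod 23): 12 × 3 = 36 ≡ 13. So 3^5 ≡ 13 (mod 23).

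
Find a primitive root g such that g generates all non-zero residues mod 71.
p - 1 = 70 has prime divisors 2, 5, 7. h is a primitive root mod 71 iff h^(70/q) ≢ 1 (mod 71) for each such q.
h = 2: 2^35 ≡ 1, 2^14 ≡ 54, 2^10 ≡ 30 (mod 71); 2^35 ≡ 1, so not a primitive root.
h = 3: 3^35 ≡ 1, 3^14 ≡ 54, 3^10 ≡ 48 (mod 71); 3^35 ≡ 1, so not a primitive root.
h = 4: 4^35 ≡ 1, 4^14 ≡ 5, 4^10 ≡ 48 (mod 71); 4^35 ≡ 1, so not a primitive root.
h = 5: 5^35 ≡ 1, 5^14 ≡ 57, 5^10 ≡ 1 (mod 71); 5^35 ≡ 1, so not a primitive root.
h = 6: 6^35 ≡ 1, 6^14 ≡ 5, 6^10 ≡ 20 (mod 71); 6^35 ≡ 1, so not a primitive root.
h = 7: 7^35 ≡ 70, 7^14 ≡ 54, 7^10 ≡ 45 (mod 71); none is 1, so 7 has order 70 and is a primitive root.
The smallest primitive root mod 71 is g = 7.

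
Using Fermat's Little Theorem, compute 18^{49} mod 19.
18

By Fermat's Little Theorem, a^(p-1) ≡ 1 (mod p) for prime p and gcd(a, p) = 1
Here p = 19, so 18^18 ≡ 1 (mod 19)
We can reduce the exponent: 49 mod 18 = 13
So 18^49 ≡ 18^13 (mod 19)
Computing: 18^13 mod 19 = 18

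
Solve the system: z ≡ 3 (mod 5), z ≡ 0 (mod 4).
M = 5 × 4 = 20. M₁ = 4, y₁ ≡ 4 (mod 5). M₂ = 5, y₂ ≡ 1 (mod 4). z = 3×4×4 + 0×5×1 ≡ 8 (mod 20)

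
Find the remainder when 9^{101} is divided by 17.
By Fermat: 9^{16} ≡ 1 (mod 17). 101 = 6×16 + 5. So 9^{101} ≡ 9^{5} ≡ 8 (mod 17)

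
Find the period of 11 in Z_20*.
Powers of 11 mod 20: 11^1≡11, 11^2≡1. Order = 2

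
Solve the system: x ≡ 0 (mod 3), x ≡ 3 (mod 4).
M = 3 × 4 = 12. M₁ = 4, y₁ ≡ 1 (mod 3). M₂ = 3, y₂ ≡ 3 (mod 4). x = 0×4×1 + 3×3×3 ≡ 3 (mod 12)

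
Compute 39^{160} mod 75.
51

Using successive squaring:
Binary expansion of 160: 10100000
Powers of 39 mod 75 (each is the square of the previous):
  39^1 ≡ 39 (mod 75)
  39^2 ≡ 39² = 1521 ≡ 21 (mod 75)
  39^4 ≡ 21² = 441 ≡ 66 (mod 75)
  39^8 ≡ 66² = 4356 ≡ 6 (mod 75)
  39^16 ≡ 6² = 36 ≡ 36 (mod 75)
  39^32 ≡ 36² = 1296 ≡ 21 (mod 75)
  39^64 ≡ 21² = 441 ≡ 66 (mod 75)
  39^128 ≡ 66² = 4356 ≡ 6 (mod 75)
160 = 128 + 32, so 39^160 = 39^128 × 39^32 ≡ 6 × 21 (mod 75)
Multiplying step by step:
  6 × 21 = 126 ≡ 51 (mod 75)
Result: 39^160 ≡ 51 (mod 75)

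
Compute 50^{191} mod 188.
72

Using successive squaring:
Binary expansion of 191: 10111111
Powers of 50 mod 188 (each is the square of the previous):
  50^1 ≡ 50 (mod 188)
  50^2 ≡ 50² = 2500 ≡ 56 (mod 188)
  50^4 ≡ 56² = 3136 ≡ 128 (mod 188)
  50^8 ≡ 128² = 16384 ≡ 28 (mod 188)
  50^16 ≡ 28² = 784 ≡ 32 (mod 188)
  50^32 ≡ 32² = 1024 ≡ 84 (mod 188)
  50^64 ≡ 84² = 7056 ≡ 100 (mod 188)
  50^128 ≡ 100² = 10000 ≡ 36 (mod 188)
191 = 128 + 32 + 16 + 8 + 4 + 2 + 1, so 50^191 = 50^128 × 50^32 × 50^16 × 50^8 × 50^4 × 50^2 × 50^1 ≡ 36 × 84 × 32 × 28 × 128 × 56 × 50 (mod 188)
Multiplying step by step:
  36 × 84 = 3024 ≡ 16 (mod 188)
  16 × 32 = 512 ≡ 136 (mod 188)
  136 × 28 = 3808 ≡ 48 (mod 188)
  48 × 128 = 6144 ≡ 128 (mod 188)
  128 × 56 = 7168 ≡ 24 (mod 188)
  24 × 50 = 1200 ≡ 72 (mod 188)
Result: 50^191 ≡ 72 (mod 188)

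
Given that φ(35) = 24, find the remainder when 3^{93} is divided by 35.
By Euler: 3^{24} ≡ 1 (mod 35) since gcd(3, 35) = 1. 93 = 3×24 + 21. So 3^{93} ≡ 3^{21} ≡ 13 (mod 35)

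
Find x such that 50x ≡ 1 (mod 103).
50^(-1) ≡ 68 (mod 103). Verification: 50 × 68 = 3400 ≡ 1 (mod 103)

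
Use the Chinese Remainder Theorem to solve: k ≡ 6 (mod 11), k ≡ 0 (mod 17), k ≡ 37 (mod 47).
5066

Using the Chinese Remainder Theorem:
M = product of moduli = 8789
For equation 1: M_1 = 799, 799 ≡ 7 (mod 11), inverse of 799 mod 11 is 8 (check: 7 × 8 = 56 ≡ 1 (mod 11))
For equation 2: M_2 = 517, 517 ≡ 7 (mod 17), inverse of 517 mod 17 is 5 (check: 7 × 5 = 35 ≡ 1 (mod 17))
For equation 3: M_3 = 187, 187 ≡ 46 (mod 47), inverse of 187 mod 47 is 46 (check: 46 × 46 = 2116 ≡ 1 (mod 47))
Combine: k ≡ Σ r_i×M_i×(M_i⁻¹ mod m_i) = 6×799×8 + 0×517×5 + 37×187×46 = 38352 + 0 + 318274 = 356626
356626 mod 8789 = 5066
k ≡ 5066 (mod 8789)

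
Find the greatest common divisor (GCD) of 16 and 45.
1

Using the Euclidean algorithm:
16 = 0 × 45 + 16
45 = 2 × 16 + 13
16 = 1 × 13 + 3
13 = 4 × 3 + 1
3 = 3 × 1 + 0

GCD(16, 45) = 1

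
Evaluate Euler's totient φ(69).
44

Prime factorization: 69 = 3 × 23
Using the formula φ(n) = n × Π(1 - 1/p) for each prime factor p:
φ(69) = 69 × (1 - 1/3) × (1 - 1/23)
φ(69) = 44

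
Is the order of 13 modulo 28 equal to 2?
Yes, ord_28(13) = 2.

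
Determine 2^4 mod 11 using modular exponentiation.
4 = 4 (binary 100). Repeated squaring mod 11: 2^1 ≡ 2; 2^2 ≡ 2² = 4 ≡ 4; 2^4 ≡ 4² = 16 ≡ 5. So 2^4 ≡ 5 (mod 11).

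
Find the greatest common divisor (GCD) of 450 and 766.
2

Using the Euclidean algorithm:
450 = 0 × 766 + 450
766 = 1 × 450 + 316
450 = 1 × 316 + 134
316 = 2 × 134 + 48
134 = 2 × 48 + 38
48 = 1 × 38 + 10
38 = 3 × 10 + 8
10 = 1 × 8 + 2
8 = 4 × 2 + 0

GCD(450, 766) = 2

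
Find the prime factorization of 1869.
3 × 7 × 89

Divide by primes starting from smallest:
1869 ÷ 3 = 623
623 ÷ 7 = 89
89 ÷ 89 = 1

1869 = 3 × 7 × 89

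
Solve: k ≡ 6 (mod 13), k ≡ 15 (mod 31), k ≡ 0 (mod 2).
M = 13 × 31 × 2 = 806. M₁ = 62, y₁ ≡ 4 (mod 13). M₂ = 26, y₂ ≡ 6 (mod 31). M₃ = 403, y₃ ≡ 1 (mod 2). k = 6×62×4 + 15×26×6 + 0×403×1 ≡ 604 (mod 806)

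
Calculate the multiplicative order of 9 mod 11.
Powers of 9 mod 11: 9^1≡9, 9^2≡4, 9^3≡3, 9^4≡5, 9^5≡1. Order = 5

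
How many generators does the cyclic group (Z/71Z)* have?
24

The number of primitive roots modulo p is φ(p-1) = φ(70)
φ(70) = 24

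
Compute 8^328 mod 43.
Using Fermat: 8^{42} ≡ 1 (mod 43). 328 ≡ 34 (mod 42). So 8^{328} ≡ 8^{34} ≡ 16 (mod 43)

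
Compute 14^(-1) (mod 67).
24

Using Extended Euclidean Algorithm:
gcd(14, 67) = 1
Bezout coefficients: 14 × 24 + 67 × -5 = 1
So 14 × 24 ≡ 1 (mod 67)
The inverse is 24 mod 67 = 24
Verification: 14 × 24 = 336 = 5 × 67 + 1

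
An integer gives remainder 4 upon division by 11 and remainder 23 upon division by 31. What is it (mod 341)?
M = 11 × 31 = 341. M₁ = 31, y₁ ≡ 5 (mod 11). M₂ = 11, y₂ ≡ 17 (mod 31). m = 4×31×5 + 23×11×17 ≡ 147 (mod 341). The smallest positive such number is 147.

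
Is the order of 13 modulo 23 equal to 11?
Yes, ord_23(13) = 11.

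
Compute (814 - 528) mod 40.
6

(814 - 528) = 286
286 mod 40 = 6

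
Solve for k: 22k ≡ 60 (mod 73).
16

Since gcd(22, 73) = 1 divides 60, a solution exists.
Multiply both sides by the inverse of 22 mod 73:
  22^(-1) mod 73 = 10
  x ≡ 10 × 60 ≡ 600 ≡ 16 (mod 73)
Verification: 22 × 16 = 352 = 4 × 73 + 60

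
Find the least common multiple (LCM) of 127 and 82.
10414

First find GCD(127, 82) using the Euclidean algorithm:
127 = 1 × 82 + 45
82 = 1 × 45 + 37
45 = 1 × 37 + 8
37 = 4 × 8 + 5
8 = 1 × 5 + 3
5 = 1 × 3 + 2
3 = 1 × 2 + 1
2 = 2 × 1 + 0
GCD(127, 82) = 1

LCM formula: LCM(a, b) = (a × b) / GCD(a, b)
LCM(127, 82) = (127 × 82) / 1
LCM(127, 82) = 10414 / 1
LCM(127, 82) = 10414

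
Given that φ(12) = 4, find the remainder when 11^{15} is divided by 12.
By Euler: 11^{4} ≡ 1 (mod 12) since gcd(11, 12) = 1. 15 = 3×4 + 3. So 11^{15} ≡ 11^{3} ≡ 11 (mod 12)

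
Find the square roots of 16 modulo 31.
The square roots of 16 mod 31 are 4 and 27. Verify: 4² = 16 ≡ 16 (mod 31)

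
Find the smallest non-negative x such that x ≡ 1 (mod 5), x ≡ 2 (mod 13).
41

Using the Chinese Remainder Theorem:
M = product of moduli = 65
For equation 1: M_1 = 13, 13 ≡ 3 (mod 5), inverse of 13 mod 5 is 2 (check: 3 × 2 = 6 ≡ 1 (mod 5))
For equation 2: M_2 = 5, 5 ≡ 5 (mod 13), inverse of 5 mod 13 is 8 (check: 5 × 8 = 40 ≡ 1 (mod 13))
Combine: x ≡ Σ r_i×M_i×(M_i⁻¹ mod m_i) = 1×13×2 + 2×5×8 = 26 + 80 = 106
106 mod 65 = 41
x ≡ 41 (mod 65)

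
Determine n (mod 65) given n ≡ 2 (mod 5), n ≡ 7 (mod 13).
7

Using the Chinese Remainder Theorem:
M = product of moduli = 65
For equation 1: M_1 = 13, 13 ≡ 3 (mod 5), inverse of 13 mod 5 is 2 (check: 3 × 2 = 6 ≡ 1 (mod 5))
For equation 2: M_2 = 5, 5 ≡ 5 (mod 13), inverse of 5 mod 13 is 8 (check: 5 × 8 = 40 ≡ 1 (mod 13))
Combine: n ≡ Σ r_i×M_i×(M_i⁻¹ mod m_i) = 2×13×2 + 7×5×8 = 52 + 280 = 332
332 mod 65 = 7
n ≡ 7 (mod 65)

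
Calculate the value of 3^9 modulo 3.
3 ≡ 0 (mod 3). 9 = 8 + 1 (binary 1001). Repeated squaring mod 3: 0^1 ≡ 0; 0^2 ≡ 0² = 0 ≡ 0; 0^4 ≡ 0² = 0 ≡ 0; 0^8 ≡ 0² = 0 ≡ 0. Multiply: 3^9 ≡ 0^8 × 0^1 ≡ 0 × 0 (mod 3): 0 × 0 = 0 ≡ 0. So 3^9 ≡ 0 (mod 3).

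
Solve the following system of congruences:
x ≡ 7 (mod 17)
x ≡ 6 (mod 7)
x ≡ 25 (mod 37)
4206

Using the Chinese Remainder Theorem:
M = product of moduli = 4403
For equation 1: M_1 = 259, 259 ≡ 4 (mod 17), inverse of 259 mod 17 is 13 (check: 4 × 13 = 52 ≡ 1 (mod 17))
For equation 2: M_2 = 629, 629 ≡ 6 (mod 7), inverse of 629 mod 7 is 6 (check: 6 × 6 = 36 ≡ 1 (mod 7))
For equation 3: M_3 = 119, 119 ≡ 8 (mod 37), inverse of 119 mod 37 is 14 (check: 8 × 14 = 112 ≡ 1 (mod 37))
Combine: x ≡ Σ r_i×M_i×(M_i⁻¹ mod m_i) = 7×259×13 + 6×629×6 + 25×119×14 = 23569 + 22644 + 41650 = 87863
87863 mod 4403 = 4206
x ≡ 4206 (mod 4403)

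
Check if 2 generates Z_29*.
p - 1 = 28 has prime divisors 2, 7. Check 2^(28/q) mod 29 for each: 2^(28/2) = 2^14 ≡ 28, 2^(28/7) = 2^4 ≡ 16 (mod 29). None of these is 1, so 2 has order 28 = φ(29), so it is a primitive root mod 29.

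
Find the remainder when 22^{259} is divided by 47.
By Fermat: 22^{46} ≡ 1 (mod 47). 259 = 5×46 + 29. So 22^{259} ≡ 22^{29} ≡ 29 (mod 47)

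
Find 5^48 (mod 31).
Using Fermat: 5^{30} ≡ 1 (mod 31). 48 ≡ 18 (mod 30). So 5^{48} ≡ 5^{18} ≡ 1 (mod 31)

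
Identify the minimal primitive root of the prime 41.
p - 1 = 40 has prime divisors 2, 5. h is a primitive root mod 41 iff h^(40/q) ≢ 1 (mod 41) for each such q.
h = 2: 2^20 ≡ 1, 2^8 ≡ 10 (mod 41); 2^20 ≡ 1, so not a primitive root.
h = 3: 3^20 ≡ 40, 3^8 ≡ 1 (mod 41); 3^8 ≡ 1, so not a primitive root.
h = 4: 4^20 ≡ 1, 4^8 ≡ 18 (mod 41); 4^20 ≡ 1, so not a primitive root.
h = 5: 5^20 ≡ 1, 5^8 ≡ 18 (mod 41); 5^20 ≡ 1, so not a primitive root.
h = 6: 6^20 ≡ 40, 6^8 ≡ 10 (mod 41); none is 1, so 6 has order 40 and is a primitive root.
The smallest primitive root mod 41 is g = 6.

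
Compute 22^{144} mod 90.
46

Using successive squaring:
Binary expansion of 144: 10010000
Powers of 22 mod 90 (each is the square of the previous):
  22^1 ≡ 22 (mod 90)
  22^2 ≡ 22² = 484 ≡ 34 (mod 90)
  22^4 ≡ 34² = 1156 ≡ 76 (mod 90)
  22^8 ≡ 76² = 5776 ≡ 16 (mod 90)
  22^16 ≡ 16² = 256 ≡ 76 (mod 90)
  22^32 ≡ 76² = 5776 ≡ 16 (mod 90)
  22^64 ≡ 16² = 256 ≡ 76 (mod 90)
  22^128 ≡ 76² = 5776 ≡ 16 (mod 90)
144 = 128 + 16, so 22^144 = 22^128 × 22^16 ≡ 16 × 76 (mod 90)
Multiplying step by step:
  16 × 76 = 1216 ≡ 46 (mod 90)
Result: 22^144 ≡ 46 (mod 90)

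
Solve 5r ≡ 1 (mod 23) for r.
5^(-1) ≡ 14 (mod 23). Verification: 5 × 14 = 70 ≡ 1 (mod 23)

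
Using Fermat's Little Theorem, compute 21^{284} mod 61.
47

By Fermat's Little Theorem, a^(p-1) ≡ 1 (mod p) for prime p and gcd(a, p) = 1
Here p = 61, so 21^60 ≡ 1 (mod 61)
We can reduce the exponent: 284 mod 60 = 44
So 21^284 ≡ 21^44 (mod 61)
Computing: 21^44 mod 61 = 47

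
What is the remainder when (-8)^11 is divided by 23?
Using repeated squaring. (-8) ≡ 15 (mod 23). 11 = 8 + 2 + 1 (binary 1011). Repeated squaring mod 23: 15^1 ≡ 15; 15^2 ≡ 15² = 225 ≡ 18; 15^4 ≡ 18² = 324 ≡ 2; 15^8 ≡ 2² = 4 ≡ 4. Multiply: (-8)^11 ≡ 15^8 × 15^2 × 15^1 ≡ 4 × 18 × 15 (mod 23): 4 × 18 = 72 ≡ 3; 3 × 15 = 45 ≡ 22. So (-8)^11 ≡ 22 (mod 23).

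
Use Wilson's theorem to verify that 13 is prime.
(12)! mod 13 = 12. Since this equals -1 (mod 13), Wilson confirms 13 is prime.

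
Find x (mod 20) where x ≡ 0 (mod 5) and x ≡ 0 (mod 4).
M = 5 × 4 = 20. M₁ = 4, y₁ ≡ 4 (mod 5). M₂ = 5, y₂ ≡ 1 (mod 4). x = 0×4×4 + 0×5×1 ≡ 0 (mod 20)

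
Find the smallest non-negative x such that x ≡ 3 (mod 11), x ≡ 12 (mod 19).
69

Using the Chinese Remainder Theorem:
M = product of moduli = 209
For equation 1: M_1 = 19, 19 ≡ 8 (mod 11), inverse of 19 mod 11 is 7 (check: 8 × 7 = 56 ≡ 1 (mod 11))
For equation 2: M_2 = 11, 11 ≡ 11 (mod 19), inverse of 11 mod 19 is 7 (check: 11 × 7 = 77 ≡ 1 (mod 19))
Combine: x ≡ Σ r_i×M_i×(M_i⁻¹ mod m_i) = 3×19×7 + 12×11×7 = 399 + 924 = 1323
1323 mod 209 = 69
x ≡ 69 (mod 209)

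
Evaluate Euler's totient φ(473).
420

Prime factorization: 473 = 11 × 43
Using the formula φ(n) = n × Π(1 - 1/p) for each prime factor p:
φ(473) = 473 × (1 - 1/11) × (1 - 1/43)
φ(473) = 420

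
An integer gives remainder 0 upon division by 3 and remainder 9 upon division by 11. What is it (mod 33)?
M = 3 × 11 = 33. M₁ = 11, y₁ ≡ 2 (mod 3). M₂ = 3, y₂ ≡ 4 (mod 11). r = 0×11×2 + 9×3×4 ≡ 9 (mod 33). The smallest positive such number is 9.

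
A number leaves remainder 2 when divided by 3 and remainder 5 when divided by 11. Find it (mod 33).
M = 3 × 11 = 33. M₁ = 11, y₁ ≡ 2 (mod 3). M₂ = 3, y₂ ≡ 4 (mod 11). r = 2×11×2 + 5×3×4 ≡ 5 (mod 33)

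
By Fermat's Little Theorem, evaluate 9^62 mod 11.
By Fermat: 9^{10} ≡ 1 (mod 11). 62 = 6×10 + 2. So 9^{62} ≡ 9^{2} ≡ 4 (mod 11)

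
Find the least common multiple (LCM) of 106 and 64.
3392

First find GCD(106, 64) using the Euclidean algorithm:
106 = 1 × 64 + 42
64 = 1 × 42 + 22
42 = 1 × 22 + 20
22 = 1 × 20 + 2
20 = 10 × 2 + 0
GCD(106, 64) = 2

LCM formula: LCM(a, b) = (a × b) / GCD(a, b)
LCM(106, 64) = (106 × 64) / 2
LCM(106, 64) = 6784 / 2
LCM(106, 64) = 3392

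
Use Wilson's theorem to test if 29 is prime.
(28)! mod 29 = 28. Since 28 ≡ -1 (mod 29), 29 is prime.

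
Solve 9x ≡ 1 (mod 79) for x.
44

Using Extended Euclidean Algorithm:
gcd(9, 79) = 1
Bezout coefficients: 9 × -35 + 79 × 4 = 1
So 9 × -35 ≡ 1 (mod 79)
The inverse is -35 mod 79 = 44
Verification: 9 × 44 = 396 = 5 × 79 + 1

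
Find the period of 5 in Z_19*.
Powers of 5 mod 19: 5^1≡5, 5^2≡6, 5^3≡11, 5^4≡17, 5^5≡9, 5^6≡7, 5^7≡16, 5^8≡4, 5^9≡1. Order = 9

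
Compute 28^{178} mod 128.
0

Using successive squaring:
Binary expansion of 178: 10110010
Powers of 28 mod 128 (each is the square of the previous):
  28^1 ≡ 28 (mod 128)
  28^2 ≡ 28² = 784 ≡ 16 (mod 128)
  28^4 ≡ 16² = 256 ≡ 0 (mod 128)
  28^8 ≡ 0² = 0 ≡ 0 (mod 128)
  28^16 ≡ 0² = 0 ≡ 0 (mod 128)
  28^32 ≡ 0² = 0 ≡ 0 (mod 128)
  28^64 ≡ 0² = 0 ≡ 0 (mod 128)
  28^128 ≡ 0² = 0 ≡ 0 (mod 128)
178 = 128 + 32 + 16 + 2, so 28^178 = 28^128 × 28^32 × 28^16 × 28^2 ≡ 0 × 0 × 0 × 16 (mod 128)
Multiplying step by step:
  0 × 0 = 0 ≡ 0 (mod 128)
  0 × 0 = 0 ≡ 0 (mod 128)
  0 × 16 = 0 ≡ 0 (mod 128)
Result: 28^178 ≡ 0 (mod 128)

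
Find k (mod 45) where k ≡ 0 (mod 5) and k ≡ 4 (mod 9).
M = 5 × 9 = 45. M₁ = 9, y₁ ≡ 4 (mod 5). M₂ = 5, y₂ ≡ 2 (mod 9). k = 0×9×4 + 4×5×2 ≡ 40 (mod 45)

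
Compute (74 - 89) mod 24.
9

(74 - 89) = -15
-15 mod 24 = 9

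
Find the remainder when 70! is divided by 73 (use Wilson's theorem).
(72)! = (70)! × (71) × (72) ≡ -1 (mod 73). So (70)! ≡ -1 × [(72)(71)]^(-1) ≡ 36 (mod 73)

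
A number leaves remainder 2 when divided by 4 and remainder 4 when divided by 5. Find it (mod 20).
M = 4 × 5 = 20. M₁ = 5, y₁ ≡ 1 (mod 4). M₂ = 4, y₂ ≡ 4 (mod 5). m = 2×5×1 + 4×4×4 ≡ 14 (mod 20)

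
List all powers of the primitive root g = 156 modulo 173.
g^1, g^2, ..., g^{172} mod 173: {156, 116, 104, 135, 127, 90, 27, 60, 18, 40, 12, 142, 8, 37, 63, 140, 42, 151, 28, 43, 134, 144, 147, 96, 98, 64, 123, 158, 82, 163, 170, 51, 171, 34, 114, 138, 76, 92, 166, 119, 53, 137, 93, 149, 62, 157, 99, 47, 66, 89, 44, 117, 87, 78, 58, 52, 154, 150, 45, 100, 30, 9, 20, 6, 71, 4, 105, 118, 70, 21, 162, 14, 108, 67, 72, 160, 48, 49, 32, 148, 79, 41, 168, 85, 112, 172, 17, 57, 69, 38, 46, 83, 146, 113, 155, 133, 161, 31, 165, 136, 110, 33, 131, 22, 145, 130, 39, 29, 26, 77, 75, 109, 50, 15, 91, 10, 3, 122, 2, 139, 59, 35, 97, 81, 7, 54, 120, 36, 80, 24, 111, 16, 74, 126, 107, 84, 129, 56, 86, 95, 115, 121, 19, 23, 128, 73, 143, 164, 153, 167, 102, 169, 68, 55, 103, 152, 11, 159, 65, 106, 101, 13, 125, 124, 141, 25, 94, 132, 5, 88, 61, 1}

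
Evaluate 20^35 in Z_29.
Using Fermat: 20^{28} ≡ 1 (mod 29). 35 ≡ 7 (mod 28). So 20^{35} ≡ 20^{7} ≡ 1 (mod 29)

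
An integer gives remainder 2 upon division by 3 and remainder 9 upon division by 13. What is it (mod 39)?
M = 3 × 13 = 39. M₁ = 13, y₁ ≡ 1 (mod 3). M₂ = 3, y₂ ≡ 9 (mod 13). m = 2×13×1 + 9×3×9 ≡ 35 (mod 39). The smallest positive such number is 35.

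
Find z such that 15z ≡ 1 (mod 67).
15^(-1) ≡ 9 (mod 67). Verification: 15 × 9 = 135 ≡ 1 (mod 67)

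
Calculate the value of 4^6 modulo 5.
6 = 4 + 2 (binary 110). Repeated squaring mod 5: 4^1 ≡ 4; 4^2 ≡ 4² = 16 ≡ 1; 4^4 ≡ 1² = 1 ≡ 1. Multiply: 4^6 = 4^4 × 4^2 ≡ 1 × 1 (mod 5): 1 × 1 = 1 ≡ 1. So 4^6 ≡ 1 (mod 5).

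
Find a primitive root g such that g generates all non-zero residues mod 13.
p - 1 = 12 has prime divisors 2, 3. h is a primitive root mod 13 iff h^(12/q) ≢ 1 (mod 13) for each such q.
h = 2: 2^6 ≡ 12, 2^4 ≡ 3 (mod 13); none is 1, so 2 has order 12 and is a primitive root.
The smallest primitive root mod 13 is g = 2.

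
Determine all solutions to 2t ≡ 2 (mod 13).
1

Since gcd(2, 13) = 1 divides 2, a solution exists.
Multiply both sides by the inverse of 2 mod 13:
  2^(-1) mod 13 = 7
  x ≡ 7 × 2 ≡ 14 ≡ 1 (mod 13)
Verification: 2 × 1 = 2 = 0 × 13 + 2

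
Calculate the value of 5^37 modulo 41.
Using repeated squaring. 37 = 32 + 4 + 1 (binary 100101). Repeated squaring mod 41: 5^1 ≡ 5; 5^2 ≡ 5² = 25 ≡ 25; 5^4 ≡ 25² = 625 ≡ 10; 5^8 ≡ 10² = 100 ≡ 18; 5^16 ≡ 18² = 324 ≡ 37; 5^32 ≡ 37² = 1369 ≡ 16. Multiply: 5^37 = 5^32 × 5^4 × 5^1 ≡ 16 × 10 × 5 (mod 41): 16 × 10 = 160 ≡ 37; 37 × 5 = 185 ≡ 21. So 5^37 ≡ 21 (mod 41).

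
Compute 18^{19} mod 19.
18

Using successive squaring:
Binary expansion of 19: 10011
Powers of 18 mod 19 (each is the square of the previous):
  18^1 ≡ 18 (mod 19)
  18^2 ≡ 18² = 324 ≡ 1 (mod 19)
  18^4 ≡ 1² = 1 ≡ 1 (mod 19)
  18^8 ≡ 1² = 1 ≡ 1 (mod 19)
  18^16 ≡ 1² = 1 ≡ 1 (mod 19)
19 = 16 + 2 + 1, so 18^19 = 18^16 × 18^2 × 18^1 ≡ 1 × 1 × 18 (mod 19)
Multiplying step by step:
  1 × 1 = 1 ≡ 1 (mod 19)
  1 × 18 = 18 ≡ 18 (mod 19)
Result: 18^19 ≡ 18 (mod 19)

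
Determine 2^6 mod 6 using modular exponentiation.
6 = 4 + 2 (binary 110). Repeated squaring mod 6: 2^1 ≡ 2; 2^2 ≡ 2² = 4 ≡ 4; 2^4 ≡ 4² = 16 ≡ 4. Multiply: 2^6 = 2^4 × 2^2 ≡ 4 × 4 (mod 6): 4 × 4 = 16 ≡ 4. So 2^6 ≡ 4 (mod 6).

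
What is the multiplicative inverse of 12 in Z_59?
12^(-1) ≡ 5 (mod 59). Verification: 12 × 5 = 60 ≡ 1 (mod 59)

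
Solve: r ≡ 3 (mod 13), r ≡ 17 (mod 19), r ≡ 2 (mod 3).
M = 13 × 19 × 3 = 741. M₁ = 57, y₁ ≡ 8 (mod 13). M₂ = 39, y₂ ≡ 1 (mod 19). M₃ = 247, y₃ ≡ 1 (mod 3). r = 3×57×8 + 17×39×1 + 2×247×1 ≡ 302 (mod 741)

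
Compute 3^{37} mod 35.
3

Using successive squaring:
Binary expansion of 37: 100101
Powers of 3 mod 35 (each is the square of the previous):
  3^1 ≡ 3 (mod 35)
  3^2 ≡ 3² = 9 ≡ 9 (mod 35)
  3^4 ≡ 9² = 81 ≡ 11 (mod 35)
  3^8 ≡ 11² = 121 ≡ 16 (mod 35)
  3^16 ≡ 16² = 256 ≡ 11 (mod 35)
  3^32 ≡ 11² = 121 ≡ 16 (mod 35)
37 = 32 + 4 + 1, so 3^37 = 3^32 × 3^4 × 3^1 ≡ 16 × 11 × 3 (mod 35)
Multiplying step by step:
  16 × 11 = 176 ≡ 1 (mod 35)
  1 × 3 = 3 ≡ 3 (mod 35)
Result: 3^37 ≡ 3 (mod 35)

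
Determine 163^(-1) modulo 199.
163^(-1) ≡ 105 (mod 199). Verification: 163 × 105 = 17115 ≡ 1 (mod 199)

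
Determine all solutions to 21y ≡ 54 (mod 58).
44

Since gcd(21, 58) = 1 divides 54, a solution exists.
Multiply both sides by the inverse of 21 mod 58:
  21^(-1) mod 58 = 47
  x ≡ 47 × 54 ≡ 2538 ≡ 44 (mod 58)
Verification: 21 × 44 = 924 = 15 × 58 + 54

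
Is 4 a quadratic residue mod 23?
By Euler's criterion: 4^{11} ≡ 1 (mod 23). Since this equals 1, 4 is a QR.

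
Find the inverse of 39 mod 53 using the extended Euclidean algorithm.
Extended GCD: 39(-19) + 53(14) = 1. So 39^(-1) ≡ 34 ≡ 34 (mod 53). Verify: 39 × 34 = 1326 ≡ 1 (mod 53)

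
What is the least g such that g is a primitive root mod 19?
p - 1 = 18 has prime divisors 2, 3. h is a primitive root mod 19 iff h^(18/q) ≢ 1 (mod 19) for each such q.
h = 2: 2^9 ≡ 18, 2^6 ≡ 7 (mod 19); none is 1, so 2 has order 18 and is a primitive root.
The smallest primitive root mod 19 is g = 2.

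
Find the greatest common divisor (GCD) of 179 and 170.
1

Using the Euclidean algorithm:
179 = 1 × 170 + 9
170 = 18 × 9 + 8
9 = 1 × 8 + 1
8 = 8 × 1 + 0

GCD(179, 170) = 1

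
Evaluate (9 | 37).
(9/37) = 9^{18} mod 37 = 1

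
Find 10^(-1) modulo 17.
12

Using Extended Euclidean Algorithm:
gcd(10, 17) = 1
Bezout coefficients: 10 × -5 + 17 × 3 = 1
So 10 × -5 ≡ 1 (mod 17)
The inverse is -5 mod 17 = 12
Verification: 10 × 12 = 120 = 7 × 17 + 1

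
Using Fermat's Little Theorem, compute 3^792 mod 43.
By Fermat: 3^{42} ≡ 1 (mod 43). 792 ≡ 36 (mod 42). So 3^{792} ≡ 3^{36} ≡ 21 (mod 43)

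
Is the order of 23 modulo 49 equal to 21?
Yes, ord_49(23) = 21.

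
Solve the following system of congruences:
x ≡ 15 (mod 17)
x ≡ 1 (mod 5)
66

Using the Chinese Remainder Theorem:
M = product of moduli = 85
For equation 1: M_1 = 5, 5 ≡ 5 (mod 17), inverse of 5 mod 17 is 7 (check: 5 × 7 = 35 ≡ 1 (mod 17))
For equation 2: M_2 = 17, 17 ≡ 2 (mod 5), inverse of 17 mod 5 is 3 (check: 2 × 3 = 6 ≡ 1 (mod 5))
Combine: x ≡ Σ r_i×M_i×(M_i⁻¹ mod m_i) = 15×5×7 + 1×17×3 = 525 + 51 = 576
576 mod 85 = 66
x ≡ 66 (mod 85)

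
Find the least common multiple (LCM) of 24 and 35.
840

First find GCD(24, 35) using the Euclidean algorithm:
24 = 0 × 35 + 24
35 = 1 × 24 + 11
24 = 2 × 11 + 2
11 = 5 × 2 + 1
2 = 2 × 1 + 0
GCD(24, 35) = 1

LCM formula: LCM(a, b) = (a × b) / GCD(a, b)
LCM(24, 35) = (24 × 35) / 1
LCM(24, 35) = 840 / 1
LCM(24, 35) = 840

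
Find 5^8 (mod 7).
8 = 8 (binary 1000). Repeated squaring mod 7: 5^1 ≡ 5; 5^2 ≡ 5² = 25 ≡ 4; 5^4 ≡ 4² = 16 ≡ 2; 5^8 ≡ 2² = 4 ≡ 4. So 5^8 ≡ 4 (mod 7).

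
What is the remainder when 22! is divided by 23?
By Wilson's theorem, (22)! ≡ -1 ≡ 22 (mod 23)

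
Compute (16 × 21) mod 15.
6

(16 × 21) = 336
336 mod 15 = 6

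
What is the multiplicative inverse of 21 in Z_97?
21^(-1) ≡ 37 (mod 97). Verification: 21 × 37 = 777 ≡ 1 (mod 97)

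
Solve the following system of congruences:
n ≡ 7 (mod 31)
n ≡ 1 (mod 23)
162

Using the Chinese Remainder Theorem:
M = product of moduli = 713
For equation 1: M_1 = 23, 23 ≡ 23 (mod 31), inverse of 23 mod 31 is 27 (check: 23 × 27 = 621 ≡ 1 (mod 31))
For equation 2: M_2 = 31, 31 ≡ 8 (mod 23), inverse of 31 mod 23 is 3 (check: 8 × 3 = 24 ≡ 1 (mod 23))
Combine: n ≡ Σ r_i×M_i×(M_i⁻¹ mod m_i) = 7×23×27 + 1×31×3 = 4347 + 93 = 4440
4440 mod 713 = 162
n ≡ 162 (mod 713)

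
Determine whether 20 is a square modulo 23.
By Euler's criterion: 20^{11} ≡ 22 (mod 23). Since this equals -1 (≡ 22), 20 is not a QR.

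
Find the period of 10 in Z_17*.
Powers of 10 mod 17: 10^1≡10, 10^2≡15, 10^3≡14, 10^4≡4, 10^5≡6, 10^6≡9, 10^7≡5, 10^8≡16, 10^9≡7, 10^10≡2, 10^11≡3, 10^12≡13, 10^13≡11, 10^14≡8, 10^15≡12, 10^16≡1. Order = 16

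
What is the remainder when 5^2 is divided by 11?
2 = 2 (binary 10). Repeated squaring mod 11: 5^1 ≡ 5; 5^2 ≡ 5² = 25 ≡ 3. So 5^2 ≡ 3 (mod 11).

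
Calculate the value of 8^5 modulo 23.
5 = 4 + 1 (binary 101). Repeated squaring mod 23: 8^1 ≡ 8; 8^2 ≡ 8² = 64 ≡ 18; 8^4 ≡ 18² = 324 ≡ 2. Multiply: 8^5 = 8^4 × 8^1 ≡ 2 × 8 (mod 23): 2 × 8 = 16 ≡ 16. So 8^5 ≡ 16 (mod 23).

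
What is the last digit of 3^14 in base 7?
Using Fermat: 3^{6} ≡ 1 (mod 7). 14 ≡ 2 (mod 6). So 3^{14} ≡ 3^{2} ≡ 2 (mod 7)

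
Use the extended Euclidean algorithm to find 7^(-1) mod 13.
Extended GCD: 7(2) + 13(-1) = 1. So 7^(-1) ≡ 2 ≡ 2 (mod 13). Verify: 7 × 2 = 14 ≡ 1 (mod 13)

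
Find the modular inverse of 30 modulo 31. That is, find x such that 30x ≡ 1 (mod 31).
30

Using Extended Euclidean Algorithm:
gcd(30, 31) = 1
Bezout coefficients: 30 × -1 + 31 × 1 = 1
So 30 × -1 ≡ 1 (mod 31)
The inverse is -1 mod 31 = 30
Verification: 30 × 30 = 900 = 29 × 31 + 1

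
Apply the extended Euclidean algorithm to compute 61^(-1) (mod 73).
Extended GCD: 61(6) + 73(-5) = 1. So 61^(-1) ≡ 6 ≡ 6 (mod 73). Verify: 61 × 6 = 366 ≡ 1 (mod 73)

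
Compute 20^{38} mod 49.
36

Using successive squaring:
Binary expansion of 38: 100110
Powers of 20 mod 49 (each is the square of the previous):
  20^1 ≡ 20 (mod 49)
  20^2 ≡ 20² = 400 ≡ 8 (mod 49)
  20^4 ≡ 8² = 64 ≡ 15 (mod 49)
  20^8 ≡ 15² = 225 ≡ 29 (mod 49)
  20^16 ≡ 29² = 841 ≡ 8 (mod 49)
  20^32 ≡ 8² = 64 ≡ 15 (mod 49)
38 = 32 + 4 + 2, so 20^38 = 20^32 × 20^4 × 20^2 ≡ 15 × 15 × 8 (mod 49)
Multiplying step by step:
  15 × 15 = 225 ≡ 29 (mod 49)
  29 × 8 = 232 ≡ 36 (mod 49)
Result: 20^38 ≡ 36 (mod 49)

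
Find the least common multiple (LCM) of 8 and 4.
8

First find GCD(8, 4) using the Euclidean algorithm:
8 = 2 × 4 + 0
GCD(8, 4) = 4

LCM formula: LCM(a, b) = (a × b) / GCD(a, b)
LCM(8, 4) = (8 × 4) / 4
LCM(8, 4) = 32 / 4
LCM(8, 4) = 8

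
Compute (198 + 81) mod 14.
13

(198 + 81) = 279
279 mod 14 = 13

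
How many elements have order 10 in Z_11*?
Number of primitive roots mod 11 = φ(10) = 4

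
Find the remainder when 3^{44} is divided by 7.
By Fermat: 3^{6} ≡ 1 (mod 7). 44 = 7×6 + 2. So 3^{44} ≡ 3^{2} ≡ 2 (mod 7)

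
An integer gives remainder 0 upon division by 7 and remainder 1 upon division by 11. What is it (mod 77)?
M = 7 × 11 = 77. M₁ = 11, y₁ ≡ 2 (mod 7). M₂ = 7, y₂ ≡ 8 (mod 11). n = 0×11×2 + 1×7×8 ≡ 56 (mod 77). The smallest positive such number is 56.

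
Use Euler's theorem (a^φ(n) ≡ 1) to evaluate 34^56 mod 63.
By Euler: 34^{36} ≡ 1 (mod 63) since gcd(34, 63) = 1. 56 = 1×36 + 20. So 34^{56} ≡ 34^{20} ≡ 22 (mod 63)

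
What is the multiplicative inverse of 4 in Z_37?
4^(-1) ≡ 28 (mod 37). Verification: 4 × 28 = 112 ≡ 1 (mod 37)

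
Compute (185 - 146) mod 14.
11

(185 - 146) = 39
39 mod 14 = 11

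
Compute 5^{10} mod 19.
5

Using successive squaring:
Binary expansion of 10: 1010
Powers of 5 mod 19 (each is the square of the previous):
  5^1 ≡ 5 (mod 19)
  5^2 ≡ 5² = 25 ≡ 6 (mod 19)
  5^4 ≡ 6² = 36 ≡ 17 (mod 19)
  5^8 ≡ 17² = 289 ≡ 4 (mod 19)
10 = 8 + 2, so 5^10 = 5^8 × 5^2 ≡ 4 × 6 (mod 19)
Multiplying step by step:
  4 × 6 = 24 ≡ 5 (mod 19)
Result: 5^10 ≡ 5 (mod 19)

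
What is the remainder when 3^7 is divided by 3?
3 ≡ 0 (mod 3). 7 = 4 + 2 + 1 (binary 111). Repeated squaring mod 3: 0^1 ≡ 0; 0^2 ≡ 0² = 0 ≡ 0; 0^4 ≡ 0² = 0 ≡ 0. Multiply: 3^7 ≡ 0^4 × 0^2 × 0^1 ≡ 0 × 0 × 0 (mod 3): 0 × 0 = 0 ≡ 0; 0 × 0 = 0 ≡ 0. So 3^7 ≡ 0 (mod 3).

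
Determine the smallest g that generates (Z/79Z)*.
3

A primitive root g modulo p has order p-1 = 78
Prime divisors of 78: [2, 3, 13]
g is a primitive root iff g^(78/q) ≢ 1 (mod 79) for each prime divisor q
Testing small values:
  g = 2: 2^39 ≡ 1, 2^26 ≡ 23, 2^6 ≡ 64 (mod 79) → 2^39 ≡ 1, not primitive root
  g = 3: 3^39 ≡ 78, 3^26 ≡ 23, 3^6 ≡ 18 (mod 79) → none is 1, primitive root!
The smallest primitive root is 3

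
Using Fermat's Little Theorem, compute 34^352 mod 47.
By Fermat: 34^{46} ≡ 1 (mod 47). 352 = 7×46 + 30. So 34^{352} ≡ 34^{30} ≡ 8 (mod 47)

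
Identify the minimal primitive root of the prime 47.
p - 1 = 46 has prime divisors 2, 23. h is a primitive root mod 47 iff h^(46/q) ≢ 1 (mod 47) for each such q.
h = 2: 2^23 ≡ 1, 2^2 ≡ 4 (mod 47); 2^23 ≡ 1, so not a primitive root.
h = 3: 3^23 ≡ 1, 3^2 ≡ 9 (mod 47); 3^23 ≡ 1, so not a primitive root.
h = 4: 4^23 ≡ 1, 4^2 ≡ 16 (mod 47); 4^23 ≡ 1, so not a primitive root.
h = 5: 5^23 ≡ 46, 5^2 ≡ 25 (mod 47); none is 1, so 5 has order 46 and is a primitive root.
The smallest primitive root mod 47 is g = 5.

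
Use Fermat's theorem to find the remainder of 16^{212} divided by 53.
28

By Fermat's Little Theorem, a^(p-1) ≡ 1 (mod p) for prime p and gcd(a, p) = 1
Here p = 53, so 16^52 ≡ 1 (mod 53)
We can reduce the exponent: 212 mod 52 = 4
So 16^212 ≡ 16^4 (mod 53)
Computing: 16^4 mod 53 = 28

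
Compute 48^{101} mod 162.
0

Using successive squaring:
Binary expansion of 101: 1100101
Powers of 48 mod 162 (each is the square of the previous):
  48^1 ≡ 48 (mod 162)
  48^2 ≡ 48² = 2304 ≡ 36 (mod 162)
  48^4 ≡ 36² = 1296 ≡ 0 (mod 162)
  48^8 ≡ 0² = 0 ≡ 0 (mod 162)
  48^16 ≡ 0² = 0 ≡ 0 (mod 162)
  48^32 ≡ 0² = 0 ≡ 0 (mod 162)
  48^64 ≡ 0² = 0 ≡ 0 (mod 162)
101 = 64 + 32 + 4 + 1, so 48^101 = 48^64 × 48^32 × 48^4 × 48^1 ≡ 0 × 0 × 0 × 48 (mod 162)
Multiplying step by step:
  0 × 0 = 0 ≡ 0 (mod 162)
  0 × 0 = 0 ≡ 0 (mod 162)
  0 × 48 = 0 ≡ 0 (mod 162)
Result: 48^101 ≡ 0 (mod 162)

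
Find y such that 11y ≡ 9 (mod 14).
11

Since gcd(11, 14) = 1 divides 9, a solution exists.
Multiply both sides by the inverse of 11 mod 14:
  11^(-1) mod 14 = 9
  x ≡ 9 × 9 ≡ 81 ≡ 11 (mod 14)
Verification: 11 × 11 = 121 = 8 × 14 + 9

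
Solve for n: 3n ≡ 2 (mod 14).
10

Since gcd(3, 14) = 1 divides 2, a solution exists.
Multiply both sides by the inverse of 3 mod 14:
  3^(-1) mod 14 = 5
  x ≡ 5 × 2 ≡ 10 ≡ 10 (mod 14)
Verification: 3 × 10 = 30 = 2 × 14 + 2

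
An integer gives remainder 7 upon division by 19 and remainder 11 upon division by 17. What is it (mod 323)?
M = 19 × 17 = 323. M₁ = 17, y₁ ≡ 9 (mod 19). M₂ = 19, y₂ ≡ 9 (mod 17). z = 7×17×9 + 11×19×9 ≡ 45 (mod 323). The smallest positive such number is 45.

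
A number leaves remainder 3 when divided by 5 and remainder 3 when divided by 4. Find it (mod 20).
M = 5 × 4 = 20. M₁ = 4, y₁ ≡ 4 (mod 5). M₂ = 5, y₂ ≡ 1 (mod 4). m = 3×4×4 + 3×5×1 ≡ 3 (mod 20)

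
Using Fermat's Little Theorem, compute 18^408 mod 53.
By Fermat: 18^{52} ≡ 1 (mod 53). 408 ≡ 44 (mod 52). So 18^{408} ≡ 18^{44} ≡ 42 (mod 53)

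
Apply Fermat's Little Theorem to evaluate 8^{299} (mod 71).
50

By Fermat's Little Theorem, a^(p-1) ≡ 1 (mod p) for prime p and gcd(a, p) = 1
Here p = 71, so 8^70 ≡ 1 (mod 71)
We can reduce the exponent: 299 mod 70 = 19
So 8^299 ≡ 8^19 (mod 71)
Computing: 8^19 mod 71 = 50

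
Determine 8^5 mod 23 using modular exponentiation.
5 = 4 + 1 (binary 101). Repeated squaring mod 23: 8^1 ≡ 8; 8^2 ≡ 8² = 64 ≡ 18; 8^4 ≡ 18² = 324 ≡ 2. Multiply: 8^5 = 8^4 × 8^1 ≡ 2 × 8 (mod 23): 2 × 8 = 16 ≡ 16. So 8^5 ≡ 16 (mod 23).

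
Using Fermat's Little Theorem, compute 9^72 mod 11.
By Fermat: 9^{10} ≡ 1 (mod 11). 72 = 7×10 + 2. So 9^{72} ≡ 9^{2} ≡ 4 (mod 11)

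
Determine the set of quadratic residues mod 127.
QRs mod 127: {1, 2, 4, 8, 9, 11, 13, 15, 16, 17, 18, 19, 21, 22, 25, 26, 30, 31, 32, 34, 35, 36, 37, 38, 41, 42, 44, 47, 49, 50, 52, 60, 61, 62, 64, 68, 69, 70, 71, 72, 73, 74, 76, 79, 81, 82, 84, 87, 88, 94, 98, 99, 100, 103, 104, 107, 113, 115, 117, 120, 121, 122, 124}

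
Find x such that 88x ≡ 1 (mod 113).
88^(-1) ≡ 9 (mod 113). Verification: 88 × 9 = 792 ≡ 1 (mod 113)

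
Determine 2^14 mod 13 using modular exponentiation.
Using Fermat: 2^{12} ≡ 1 (mod 13). 14 ≡ 2 (mod 12). So 2^{14} ≡ 2^{2} ≡ 4 (mod 13)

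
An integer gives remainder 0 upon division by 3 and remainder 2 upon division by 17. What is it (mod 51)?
M = 3 × 17 = 51. M₁ = 17, y₁ ≡ 2 (mod 3). M₂ = 3, y₂ ≡ 6 (mod 17). t = 0×17×2 + 2×3×6 ≡ 36 (mod 51). The smallest positive such number is 36.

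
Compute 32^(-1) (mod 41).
32^(-1) ≡ 9 (mod 41). Verification: 32 × 9 = 288 ≡ 1 (mod 41)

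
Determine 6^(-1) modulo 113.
6^(-1) ≡ 19 (mod 113). Verification: 6 × 19 = 114 ≡ 1 (mod 113)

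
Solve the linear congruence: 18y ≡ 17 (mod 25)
19

Since gcd(18, 25) = 1 divides 17, a solution exists.
Multiply both sides by the inverse of 18 mod 25:
  18^(-1) mod 25 = 7
  x ≡ 7 × 17 ≡ 119 ≡ 19 (mod 25)
Verification: 18 × 19 = 342 = 13 × 25 + 17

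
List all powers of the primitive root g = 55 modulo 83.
g^1, g^2, ..., g^{82} mod 83: {55, 37, 43, 41, 14, 23, 20, 21, 76, 30, 73, 31, 45, 68, 5, 26, 19, 49, 39, 70, 32, 17, 22, 48, 67, 33, 72, 59, 8, 25, 47, 12, 79, 29, 18, 77, 2, 27, 74, 3, 82, 28, 46, 40, 42, 69, 60, 63, 62, 7, 53, 10, 52, 38, 15, 78, 57, 64, 34, 44, 13, 51, 66, 61, 35, 16, 50, 11, 24, 75, 58, 36, 71, 4, 54, 65, 6, 81, 56, 9, 80, 1}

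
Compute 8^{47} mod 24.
8

Using successive squaring:
Binary expansion of 47: 101111
Powers of 8 mod 24 (each is the square of the previous):
  8^1 ≡ 8 (mod 24)
  8^2 ≡ 8² = 64 ≡ 16 (mod 24)
  8^4 ≡ 16² = 256 ≡ 16 (mod 24)
  8^8 ≡ 16² = 256 ≡ 16 (mod 24)
  8^16 ≡ 16² = 256 ≡ 16 (mod 24)
  8^32 ≡ 16² = 256 ≡ 16 (mod 24)
47 = 32 + 8 + 4 + 2 + 1, so 8^47 = 8^32 × 8^8 × 8^4 × 8^2 × 8^1 ≡ 16 × 16 × 16 × 16 × 8 (mod 24)
Multiplying step by step:
  16 × 16 = 256 ≡ 16 (mod 24)
  16 × 16 = 256 ≡ 16 (mod 24)
  16 × 16 = 256 ≡ 16 (mod 24)
  16 × 8 = 128 ≡ 8 (mod 24)
Result: 8^47 ≡ 8 (mod 24)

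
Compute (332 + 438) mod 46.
34

(332 + 438) = 770
770 mod 46 = 34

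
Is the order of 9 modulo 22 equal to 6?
No, the actual order is 5, not 6.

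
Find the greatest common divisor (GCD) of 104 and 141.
1

Using the Euclidean algorithm:
104 = 0 × 141 + 104
141 = 1 × 104 + 37
104 = 2 × 37 + 30
37 = 1 × 30 + 7
30 = 4 × 7 + 2
7 = 3 × 2 + 1
2 = 2 × 1 + 0

GCD(104, 141) = 1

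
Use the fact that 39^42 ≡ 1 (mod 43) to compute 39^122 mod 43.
By Fermat: 39^{42} ≡ 1 (mod 43). 122 = 2×42 + 38. So 39^{122} ≡ 39^{38} ≡ 21 (mod 43)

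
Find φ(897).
528

Prime factorization: 897 = 3 × 13 × 23
Using the formula φ(n) = n × Π(1 - 1/p) for each prime factor p:
φ(897) = 897 × (1 - 1/3) × (1 - 1/13) × (1 - 1/23)
φ(897) = 528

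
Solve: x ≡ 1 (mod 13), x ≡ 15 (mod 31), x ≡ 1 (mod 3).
M = 13 × 31 × 3 = 1209. M₁ = 93, y₁ ≡ 7 (mod 13). M₂ = 39, y₂ ≡ 4 (mod 31). M₃ = 403, y₃ ≡ 1 (mod 3). x = 1×93×7 + 15×39×4 + 1×403×1 ≡ 976 (mod 1209)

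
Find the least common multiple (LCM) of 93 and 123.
3813

First find GCD(93, 123) using the Euclidean algorithm:
93 = 0 × 123 + 93
123 = 1 × 93 + 30
93 = 3 × 30 + 3
30 = 10 × 3 + 0
GCD(93, 123) = 3

LCM formula: LCM(a, b) = (a × b) / GCD(a, b)
LCM(93, 123) = (93 × 123) / 3
LCM(93, 123) = 11439 / 3
LCM(93, 123) = 3813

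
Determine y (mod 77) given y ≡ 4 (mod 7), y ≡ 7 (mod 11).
18

Using the Chinese Remainder Theorem:
M = product of moduli = 77
For equation 1: M_1 = 11, 11 ≡ 4 (mod 7), inverse of 11 mod 7 is 2 (check: 4 × 2 = 8 ≡ 1 (mod 7))
For equation 2: M_2 = 7, 7 ≡ 7 (mod 11), inverse of 7 mod 11 is 8 (check: 7 × 8 = 56 ≡ 1 (mod 11))
Combine: y ≡ Σ r_i×M_i×(M_i⁻¹ mod m_i) = 4×11×2 + 7×7×8 = 88 + 392 = 480
480 mod 77 = 18
y ≡ 18 (mod 77)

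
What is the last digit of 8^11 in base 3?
Using Fermat: 8^{2} ≡ 1 (mod 3). 11 ≡ 1 (mod 2). So 8^{11} ≡ 8^{1} ≡ 2 (mod 3)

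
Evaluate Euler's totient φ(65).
48

Prime factorization: 65 = 5 × 13
Using the formula φ(n) = n × Π(1 - 1/p) for each prime factor p:
φ(65) = 65 × (1 - 1/5) × (1 - 1/13)
φ(65) = 48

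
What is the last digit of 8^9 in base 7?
8 ≡ 1 (mod 7). 9 = 8 + 1 (binary 1001). Repeated squaring mod 7: 1^1 ≡ 1; 1^2 ≡ 1² = 1 ≡ 1; 1^4 ≡ 1² = 1 ≡ 1; 1^8 ≡ 1² = 1 ≡ 1. Multiply: 8^9 ≡ 1^8 × 1^1 ≡ 1 × 1 (mod 7): 1 × 1 = 1 ≡ 1. So 8^9 ≡ 1 (mod 7).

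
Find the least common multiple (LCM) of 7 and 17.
119

First find GCD(7, 17) using the Euclidean algorithm:
7 = 0 × 17 + 7
17 = 2 × 7 + 3
7 = 2 × 3 + 1
3 = 3 × 1 + 0
GCD(7, 17) = 1

LCM formula: LCM(a, b) = (a × b) / GCD(a, b)
LCM(7, 17) = (7 × 17) / 1
LCM(7, 17) = 119 / 1
LCM(7, 17) = 119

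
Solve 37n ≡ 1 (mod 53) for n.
43

Using Extended Euclidean Algorithm:
gcd(37, 53) = 1
Bezout coefficients: 37 × -10 + 53 × 7 = 1
So 37 × -10 ≡ 1 (mod 53)
The inverse is -10 mod 53 = 43
Verification: 37 × 43 = 1591 = 30 × 53 + 1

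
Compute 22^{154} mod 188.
148

Using successive squaring:
Binary expansion of 154: 10011010
Powers of 22 mod 188 (each is the square of the previous):
  22^1 ≡ 22 (mod 188)
  22^2 ≡ 22² = 484 ≡ 108 (mod 188)
  22^4 ≡ 108² = 11664 ≡ 8 (mod 188)
  22^8 ≡ 8² = 64 ≡ 64 (mod 188)
  22^16 ≡ 64² = 4096 ≡ 148 (mod 188)
  22^32 ≡ 148² = 21904 ≡ 96 (mod 188)
  22^64 ≡ 96² = 9216 ≡ 4 (mod 188)
  22^128 ≡ 4² = 16 ≡ 16 (mod 188)
154 = 128 + 16 + 8 + 2, so 22^154 = 22^128 × 22^16 × 22^8 × 22^2 ≡ 16 × 148 × 64 × 108 (mod 188)
Multiplying step by step:
  16 × 148 = 2368 ≡ 112 (mod 188)
  112 × 64 = 7168 ≡ 24 (mod 188)
  24 × 108 = 2592 ≡ 148 (mod 188)
Result: 22^154 ≡ 148 (mod 188)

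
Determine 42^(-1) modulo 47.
42^(-1) ≡ 28 (mod 47). Verification: 42 × 28 = 1176 ≡ 1 (mod 47)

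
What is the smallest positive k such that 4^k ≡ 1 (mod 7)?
Powers of 4 mod 7: 4^1≡4, 4^2≡2, 4^3≡1. Order = 3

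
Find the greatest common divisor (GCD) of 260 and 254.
2

Using the Euclidean algorithm:
260 = 1 × 254 + 6
254 = 42 × 6 + 2
6 = 3 × 2 + 0

GCD(260, 254) = 2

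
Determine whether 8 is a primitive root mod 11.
p - 1 = 10 has prime divisors 2, 5. Check 8^(10/q) mod 11 for each: 8^(10/2) = 8^5 ≡ 10, 8^(10/5) = 8^2 ≡ 9 (mod 11). None of these is 1, so 8 has order 10 = φ(11), so it is a primitive root mod 11.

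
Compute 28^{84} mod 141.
55

Using successive squaring:
Binary expansion of 84: 1010100
Powers of 28 mod 141 (each is the square of the previous):
  28^1 ≡ 28 (mod 141)
  28^2 ≡ 28² = 784 ≡ 79 (mod 141)
  28^4 ≡ 79² = 6241 ≡ 37 (mod 141)
  28^8 ≡ 37² = 1369 ≡ 100 (mod 141)
  28^16 ≡ 100² = 10000 ≡ 130 (mod 141)
  28^32 ≡ 130² = 16900 ≡ 121 (mod 141)
  28^64 ≡ 121² = 14641 ≡ 118 (mod 141)
84 = 64 + 16 + 4, so 28^84 = 28^64 × 28^16 × 28^4 ≡ 118 × 130 × 37 (mod 141)
Multiplying step by step:
  118 × 130 = 15340 ≡ 112 (mod 141)
  112 × 37 = 4144 ≡ 55 (mod 141)
Result: 28^84 ≡ 55 (mod 141)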